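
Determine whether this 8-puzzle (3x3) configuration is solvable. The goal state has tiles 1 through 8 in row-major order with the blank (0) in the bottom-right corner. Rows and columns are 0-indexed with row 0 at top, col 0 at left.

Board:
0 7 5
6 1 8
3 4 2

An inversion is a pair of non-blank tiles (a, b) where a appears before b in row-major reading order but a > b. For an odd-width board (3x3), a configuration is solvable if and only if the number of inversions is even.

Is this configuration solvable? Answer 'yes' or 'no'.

Inversions (pairs i<j in row-major order where tile[i] > tile[j] > 0): 19
19 is odd, so the puzzle is not solvable.

Answer: no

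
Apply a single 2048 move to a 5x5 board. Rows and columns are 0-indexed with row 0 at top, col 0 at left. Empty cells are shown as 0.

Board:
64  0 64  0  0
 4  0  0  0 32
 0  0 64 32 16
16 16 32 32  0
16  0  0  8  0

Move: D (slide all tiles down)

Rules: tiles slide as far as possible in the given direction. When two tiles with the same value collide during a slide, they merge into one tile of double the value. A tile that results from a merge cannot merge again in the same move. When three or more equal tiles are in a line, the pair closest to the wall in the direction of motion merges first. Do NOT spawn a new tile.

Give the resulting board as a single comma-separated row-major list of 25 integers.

Slide down:
col 0: [64, 4, 0, 16, 16] -> [0, 0, 64, 4, 32]
col 1: [0, 0, 0, 16, 0] -> [0, 0, 0, 0, 16]
col 2: [64, 0, 64, 32, 0] -> [0, 0, 0, 128, 32]
col 3: [0, 0, 32, 32, 8] -> [0, 0, 0, 64, 8]
col 4: [0, 32, 16, 0, 0] -> [0, 0, 0, 32, 16]

Answer: 0, 0, 0, 0, 0, 0, 0, 0, 0, 0, 64, 0, 0, 0, 0, 4, 0, 128, 64, 32, 32, 16, 32, 8, 16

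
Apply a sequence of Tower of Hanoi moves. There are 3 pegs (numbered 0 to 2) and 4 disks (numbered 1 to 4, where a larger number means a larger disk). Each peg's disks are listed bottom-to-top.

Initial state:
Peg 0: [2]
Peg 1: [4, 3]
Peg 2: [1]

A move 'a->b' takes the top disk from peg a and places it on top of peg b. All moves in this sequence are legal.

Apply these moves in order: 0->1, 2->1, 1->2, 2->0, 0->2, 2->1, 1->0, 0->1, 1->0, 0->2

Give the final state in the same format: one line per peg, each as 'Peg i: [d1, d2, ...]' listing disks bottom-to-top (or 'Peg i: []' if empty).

After move 1 (0->1):
Peg 0: []
Peg 1: [4, 3, 2]
Peg 2: [1]

After move 2 (2->1):
Peg 0: []
Peg 1: [4, 3, 2, 1]
Peg 2: []

After move 3 (1->2):
Peg 0: []
Peg 1: [4, 3, 2]
Peg 2: [1]

After move 4 (2->0):
Peg 0: [1]
Peg 1: [4, 3, 2]
Peg 2: []

After move 5 (0->2):
Peg 0: []
Peg 1: [4, 3, 2]
Peg 2: [1]

After move 6 (2->1):
Peg 0: []
Peg 1: [4, 3, 2, 1]
Peg 2: []

After move 7 (1->0):
Peg 0: [1]
Peg 1: [4, 3, 2]
Peg 2: []

After move 8 (0->1):
Peg 0: []
Peg 1: [4, 3, 2, 1]
Peg 2: []

After move 9 (1->0):
Peg 0: [1]
Peg 1: [4, 3, 2]
Peg 2: []

After move 10 (0->2):
Peg 0: []
Peg 1: [4, 3, 2]
Peg 2: [1]

Answer: Peg 0: []
Peg 1: [4, 3, 2]
Peg 2: [1]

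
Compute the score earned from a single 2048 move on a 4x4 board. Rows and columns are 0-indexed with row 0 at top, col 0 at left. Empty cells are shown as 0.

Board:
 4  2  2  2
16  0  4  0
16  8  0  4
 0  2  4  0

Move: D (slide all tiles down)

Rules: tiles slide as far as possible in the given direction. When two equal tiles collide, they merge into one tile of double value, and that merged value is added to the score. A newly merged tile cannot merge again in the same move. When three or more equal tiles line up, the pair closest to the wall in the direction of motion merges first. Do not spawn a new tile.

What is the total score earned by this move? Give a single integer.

Slide down:
col 0: [4, 16, 16, 0] -> [0, 0, 4, 32]  score +32 (running 32)
col 1: [2, 0, 8, 2] -> [0, 2, 8, 2]  score +0 (running 32)
col 2: [2, 4, 0, 4] -> [0, 0, 2, 8]  score +8 (running 40)
col 3: [2, 0, 4, 0] -> [0, 0, 2, 4]  score +0 (running 40)
Board after move:
 0  0  0  0
 0  2  0  0
 4  8  2  2
32  2  8  4

Answer: 40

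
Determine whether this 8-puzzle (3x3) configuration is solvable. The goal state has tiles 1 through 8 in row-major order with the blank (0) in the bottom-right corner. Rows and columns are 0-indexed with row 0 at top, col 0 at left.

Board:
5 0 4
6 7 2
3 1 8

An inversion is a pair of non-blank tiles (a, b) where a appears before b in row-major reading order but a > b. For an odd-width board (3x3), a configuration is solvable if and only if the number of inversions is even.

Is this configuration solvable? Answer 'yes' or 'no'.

Answer: no

Derivation:
Inversions (pairs i<j in row-major order where tile[i] > tile[j] > 0): 15
15 is odd, so the puzzle is not solvable.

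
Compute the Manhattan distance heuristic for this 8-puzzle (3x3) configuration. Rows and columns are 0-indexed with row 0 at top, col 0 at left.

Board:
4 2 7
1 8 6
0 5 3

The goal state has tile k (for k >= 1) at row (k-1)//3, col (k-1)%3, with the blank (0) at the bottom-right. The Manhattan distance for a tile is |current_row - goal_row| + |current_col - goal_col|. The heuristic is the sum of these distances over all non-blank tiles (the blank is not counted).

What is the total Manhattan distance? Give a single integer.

Tile 4: (0,0)->(1,0) = 1
Tile 2: (0,1)->(0,1) = 0
Tile 7: (0,2)->(2,0) = 4
Tile 1: (1,0)->(0,0) = 1
Tile 8: (1,1)->(2,1) = 1
Tile 6: (1,2)->(1,2) = 0
Tile 5: (2,1)->(1,1) = 1
Tile 3: (2,2)->(0,2) = 2
Sum: 1 + 0 + 4 + 1 + 1 + 0 + 1 + 2 = 10

Answer: 10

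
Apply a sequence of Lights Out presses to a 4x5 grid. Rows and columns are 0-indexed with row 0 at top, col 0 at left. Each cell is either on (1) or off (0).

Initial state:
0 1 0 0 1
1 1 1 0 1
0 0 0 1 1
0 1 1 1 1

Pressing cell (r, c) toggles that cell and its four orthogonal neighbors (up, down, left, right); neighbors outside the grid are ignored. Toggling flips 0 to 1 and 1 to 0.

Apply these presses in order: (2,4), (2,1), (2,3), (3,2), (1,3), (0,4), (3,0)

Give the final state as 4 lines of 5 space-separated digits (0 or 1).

After press 1 at (2,4):
0 1 0 0 1
1 1 1 0 0
0 0 0 0 0
0 1 1 1 0

After press 2 at (2,1):
0 1 0 0 1
1 0 1 0 0
1 1 1 0 0
0 0 1 1 0

After press 3 at (2,3):
0 1 0 0 1
1 0 1 1 0
1 1 0 1 1
0 0 1 0 0

After press 4 at (3,2):
0 1 0 0 1
1 0 1 1 0
1 1 1 1 1
0 1 0 1 0

After press 5 at (1,3):
0 1 0 1 1
1 0 0 0 1
1 1 1 0 1
0 1 0 1 0

After press 6 at (0,4):
0 1 0 0 0
1 0 0 0 0
1 1 1 0 1
0 1 0 1 0

After press 7 at (3,0):
0 1 0 0 0
1 0 0 0 0
0 1 1 0 1
1 0 0 1 0

Answer: 0 1 0 0 0
1 0 0 0 0
0 1 1 0 1
1 0 0 1 0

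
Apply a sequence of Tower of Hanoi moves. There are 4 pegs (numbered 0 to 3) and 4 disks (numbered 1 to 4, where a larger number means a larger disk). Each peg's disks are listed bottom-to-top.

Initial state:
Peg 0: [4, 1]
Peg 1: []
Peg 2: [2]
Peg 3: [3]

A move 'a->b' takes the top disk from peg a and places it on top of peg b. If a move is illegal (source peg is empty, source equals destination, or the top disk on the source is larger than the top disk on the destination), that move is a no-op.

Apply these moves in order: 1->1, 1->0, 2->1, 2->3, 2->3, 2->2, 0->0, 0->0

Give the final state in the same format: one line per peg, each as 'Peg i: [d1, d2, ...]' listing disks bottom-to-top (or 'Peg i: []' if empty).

Answer: Peg 0: [4, 1]
Peg 1: [2]
Peg 2: []
Peg 3: [3]

Derivation:
After move 1 (1->1):
Peg 0: [4, 1]
Peg 1: []
Peg 2: [2]
Peg 3: [3]

After move 2 (1->0):
Peg 0: [4, 1]
Peg 1: []
Peg 2: [2]
Peg 3: [3]

After move 3 (2->1):
Peg 0: [4, 1]
Peg 1: [2]
Peg 2: []
Peg 3: [3]

After move 4 (2->3):
Peg 0: [4, 1]
Peg 1: [2]
Peg 2: []
Peg 3: [3]

After move 5 (2->3):
Peg 0: [4, 1]
Peg 1: [2]
Peg 2: []
Peg 3: [3]

After move 6 (2->2):
Peg 0: [4, 1]
Peg 1: [2]
Peg 2: []
Peg 3: [3]

After move 7 (0->0):
Peg 0: [4, 1]
Peg 1: [2]
Peg 2: []
Peg 3: [3]

After move 8 (0->0):
Peg 0: [4, 1]
Peg 1: [2]
Peg 2: []
Peg 3: [3]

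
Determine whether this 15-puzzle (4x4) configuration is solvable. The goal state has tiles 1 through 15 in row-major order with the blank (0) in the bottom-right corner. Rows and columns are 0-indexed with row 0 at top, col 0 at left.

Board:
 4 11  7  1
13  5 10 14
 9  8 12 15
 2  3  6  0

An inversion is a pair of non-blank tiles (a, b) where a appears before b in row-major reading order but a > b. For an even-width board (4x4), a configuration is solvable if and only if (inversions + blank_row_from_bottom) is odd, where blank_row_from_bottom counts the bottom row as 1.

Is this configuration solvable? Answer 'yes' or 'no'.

Inversions: 51
Blank is in row 3 (0-indexed from top), which is row 1 counting from the bottom (bottom = 1).
51 + 1 = 52, which is even, so the puzzle is not solvable.

Answer: no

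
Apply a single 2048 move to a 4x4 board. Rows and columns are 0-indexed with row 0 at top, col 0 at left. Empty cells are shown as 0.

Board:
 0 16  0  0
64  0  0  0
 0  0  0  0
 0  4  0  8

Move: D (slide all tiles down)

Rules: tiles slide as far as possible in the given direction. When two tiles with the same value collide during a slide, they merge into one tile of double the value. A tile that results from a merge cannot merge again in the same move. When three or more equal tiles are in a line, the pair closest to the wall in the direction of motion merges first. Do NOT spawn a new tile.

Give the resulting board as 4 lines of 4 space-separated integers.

Answer:  0  0  0  0
 0  0  0  0
 0 16  0  0
64  4  0  8

Derivation:
Slide down:
col 0: [0, 64, 0, 0] -> [0, 0, 0, 64]
col 1: [16, 0, 0, 4] -> [0, 0, 16, 4]
col 2: [0, 0, 0, 0] -> [0, 0, 0, 0]
col 3: [0, 0, 0, 8] -> [0, 0, 0, 8]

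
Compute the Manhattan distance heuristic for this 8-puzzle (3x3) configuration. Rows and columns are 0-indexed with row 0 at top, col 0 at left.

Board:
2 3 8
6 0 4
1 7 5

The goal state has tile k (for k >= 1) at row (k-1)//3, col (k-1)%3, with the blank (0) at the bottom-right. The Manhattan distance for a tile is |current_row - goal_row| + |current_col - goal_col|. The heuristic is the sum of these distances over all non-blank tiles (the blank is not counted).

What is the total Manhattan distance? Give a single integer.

Answer: 14

Derivation:
Tile 2: at (0,0), goal (0,1), distance |0-0|+|0-1| = 1
Tile 3: at (0,1), goal (0,2), distance |0-0|+|1-2| = 1
Tile 8: at (0,2), goal (2,1), distance |0-2|+|2-1| = 3
Tile 6: at (1,0), goal (1,2), distance |1-1|+|0-2| = 2
Tile 4: at (1,2), goal (1,0), distance |1-1|+|2-0| = 2
Tile 1: at (2,0), goal (0,0), distance |2-0|+|0-0| = 2
Tile 7: at (2,1), goal (2,0), distance |2-2|+|1-0| = 1
Tile 5: at (2,2), goal (1,1), distance |2-1|+|2-1| = 2
Sum: 1 + 1 + 3 + 2 + 2 + 2 + 1 + 2 = 14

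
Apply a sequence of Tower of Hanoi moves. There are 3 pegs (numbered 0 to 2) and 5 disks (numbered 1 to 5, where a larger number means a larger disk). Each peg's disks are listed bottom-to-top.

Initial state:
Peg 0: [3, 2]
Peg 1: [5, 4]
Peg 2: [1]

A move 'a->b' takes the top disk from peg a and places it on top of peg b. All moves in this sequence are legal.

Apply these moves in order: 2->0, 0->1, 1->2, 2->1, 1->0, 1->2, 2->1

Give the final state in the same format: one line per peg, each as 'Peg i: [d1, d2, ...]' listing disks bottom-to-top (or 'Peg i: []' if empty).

Answer: Peg 0: [3, 2, 1]
Peg 1: [5, 4]
Peg 2: []

Derivation:
After move 1 (2->0):
Peg 0: [3, 2, 1]
Peg 1: [5, 4]
Peg 2: []

After move 2 (0->1):
Peg 0: [3, 2]
Peg 1: [5, 4, 1]
Peg 2: []

After move 3 (1->2):
Peg 0: [3, 2]
Peg 1: [5, 4]
Peg 2: [1]

After move 4 (2->1):
Peg 0: [3, 2]
Peg 1: [5, 4, 1]
Peg 2: []

After move 5 (1->0):
Peg 0: [3, 2, 1]
Peg 1: [5, 4]
Peg 2: []

After move 6 (1->2):
Peg 0: [3, 2, 1]
Peg 1: [5]
Peg 2: [4]

After move 7 (2->1):
Peg 0: [3, 2, 1]
Peg 1: [5, 4]
Peg 2: []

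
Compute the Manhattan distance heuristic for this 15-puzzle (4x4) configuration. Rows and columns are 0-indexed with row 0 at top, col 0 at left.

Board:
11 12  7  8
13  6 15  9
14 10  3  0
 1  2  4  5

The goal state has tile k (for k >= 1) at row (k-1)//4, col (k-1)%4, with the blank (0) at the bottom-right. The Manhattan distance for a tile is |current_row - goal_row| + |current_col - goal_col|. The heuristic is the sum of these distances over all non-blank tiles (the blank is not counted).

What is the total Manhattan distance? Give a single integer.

Tile 11: at (0,0), goal (2,2), distance |0-2|+|0-2| = 4
Tile 12: at (0,1), goal (2,3), distance |0-2|+|1-3| = 4
Tile 7: at (0,2), goal (1,2), distance |0-1|+|2-2| = 1
Tile 8: at (0,3), goal (1,3), distance |0-1|+|3-3| = 1
Tile 13: at (1,0), goal (3,0), distance |1-3|+|0-0| = 2
Tile 6: at (1,1), goal (1,1), distance |1-1|+|1-1| = 0
Tile 15: at (1,2), goal (3,2), distance |1-3|+|2-2| = 2
Tile 9: at (1,3), goal (2,0), distance |1-2|+|3-0| = 4
Tile 14: at (2,0), goal (3,1), distance |2-3|+|0-1| = 2
Tile 10: at (2,1), goal (2,1), distance |2-2|+|1-1| = 0
Tile 3: at (2,2), goal (0,2), distance |2-0|+|2-2| = 2
Tile 1: at (3,0), goal (0,0), distance |3-0|+|0-0| = 3
Tile 2: at (3,1), goal (0,1), distance |3-0|+|1-1| = 3
Tile 4: at (3,2), goal (0,3), distance |3-0|+|2-3| = 4
Tile 5: at (3,3), goal (1,0), distance |3-1|+|3-0| = 5
Sum: 4 + 4 + 1 + 1 + 2 + 0 + 2 + 4 + 2 + 0 + 2 + 3 + 3 + 4 + 5 = 37

Answer: 37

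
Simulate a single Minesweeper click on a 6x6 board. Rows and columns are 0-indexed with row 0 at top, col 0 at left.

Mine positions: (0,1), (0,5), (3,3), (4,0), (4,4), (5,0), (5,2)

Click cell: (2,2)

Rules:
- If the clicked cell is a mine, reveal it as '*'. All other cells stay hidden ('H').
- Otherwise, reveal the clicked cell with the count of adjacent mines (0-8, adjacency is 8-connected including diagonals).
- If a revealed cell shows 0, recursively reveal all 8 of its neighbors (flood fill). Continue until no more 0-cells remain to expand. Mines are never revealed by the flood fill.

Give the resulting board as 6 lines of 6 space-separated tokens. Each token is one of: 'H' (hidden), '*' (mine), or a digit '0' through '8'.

H H H H H H
H H H H H H
H H 1 H H H
H H H H H H
H H H H H H
H H H H H H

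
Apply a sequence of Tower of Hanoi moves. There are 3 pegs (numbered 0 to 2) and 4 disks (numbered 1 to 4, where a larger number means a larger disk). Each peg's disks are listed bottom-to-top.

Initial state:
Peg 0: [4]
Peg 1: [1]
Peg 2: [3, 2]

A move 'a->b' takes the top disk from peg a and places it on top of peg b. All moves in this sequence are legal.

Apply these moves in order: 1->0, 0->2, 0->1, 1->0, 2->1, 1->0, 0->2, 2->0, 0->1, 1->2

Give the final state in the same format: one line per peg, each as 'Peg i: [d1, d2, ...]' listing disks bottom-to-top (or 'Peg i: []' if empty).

Answer: Peg 0: [4]
Peg 1: []
Peg 2: [3, 2, 1]

Derivation:
After move 1 (1->0):
Peg 0: [4, 1]
Peg 1: []
Peg 2: [3, 2]

After move 2 (0->2):
Peg 0: [4]
Peg 1: []
Peg 2: [3, 2, 1]

After move 3 (0->1):
Peg 0: []
Peg 1: [4]
Peg 2: [3, 2, 1]

After move 4 (1->0):
Peg 0: [4]
Peg 1: []
Peg 2: [3, 2, 1]

After move 5 (2->1):
Peg 0: [4]
Peg 1: [1]
Peg 2: [3, 2]

After move 6 (1->0):
Peg 0: [4, 1]
Peg 1: []
Peg 2: [3, 2]

After move 7 (0->2):
Peg 0: [4]
Peg 1: []
Peg 2: [3, 2, 1]

After move 8 (2->0):
Peg 0: [4, 1]
Peg 1: []
Peg 2: [3, 2]

After move 9 (0->1):
Peg 0: [4]
Peg 1: [1]
Peg 2: [3, 2]

After move 10 (1->2):
Peg 0: [4]
Peg 1: []
Peg 2: [3, 2, 1]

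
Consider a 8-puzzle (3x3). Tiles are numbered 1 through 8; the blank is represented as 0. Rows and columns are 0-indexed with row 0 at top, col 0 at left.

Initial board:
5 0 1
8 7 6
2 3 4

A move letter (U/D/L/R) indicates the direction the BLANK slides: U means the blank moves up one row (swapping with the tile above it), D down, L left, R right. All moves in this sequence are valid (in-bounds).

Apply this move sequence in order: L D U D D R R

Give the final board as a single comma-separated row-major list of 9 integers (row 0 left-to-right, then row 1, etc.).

After move 1 (L):
0 5 1
8 7 6
2 3 4

After move 2 (D):
8 5 1
0 7 6
2 3 4

After move 3 (U):
0 5 1
8 7 6
2 3 4

After move 4 (D):
8 5 1
0 7 6
2 3 4

After move 5 (D):
8 5 1
2 7 6
0 3 4

After move 6 (R):
8 5 1
2 7 6
3 0 4

After move 7 (R):
8 5 1
2 7 6
3 4 0

Answer: 8, 5, 1, 2, 7, 6, 3, 4, 0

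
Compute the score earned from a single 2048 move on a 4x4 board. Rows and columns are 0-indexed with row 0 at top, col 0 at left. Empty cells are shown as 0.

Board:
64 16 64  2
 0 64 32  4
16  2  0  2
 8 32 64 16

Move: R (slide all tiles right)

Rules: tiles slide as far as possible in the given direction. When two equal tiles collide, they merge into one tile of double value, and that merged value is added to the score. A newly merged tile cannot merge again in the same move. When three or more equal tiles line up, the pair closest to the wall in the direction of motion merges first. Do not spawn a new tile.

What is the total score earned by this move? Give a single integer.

Slide right:
row 0: [64, 16, 64, 2] -> [64, 16, 64, 2]  score +0 (running 0)
row 1: [0, 64, 32, 4] -> [0, 64, 32, 4]  score +0 (running 0)
row 2: [16, 2, 0, 2] -> [0, 0, 16, 4]  score +4 (running 4)
row 3: [8, 32, 64, 16] -> [8, 32, 64, 16]  score +0 (running 4)
Board after move:
64 16 64  2
 0 64 32  4
 0  0 16  4
 8 32 64 16

Answer: 4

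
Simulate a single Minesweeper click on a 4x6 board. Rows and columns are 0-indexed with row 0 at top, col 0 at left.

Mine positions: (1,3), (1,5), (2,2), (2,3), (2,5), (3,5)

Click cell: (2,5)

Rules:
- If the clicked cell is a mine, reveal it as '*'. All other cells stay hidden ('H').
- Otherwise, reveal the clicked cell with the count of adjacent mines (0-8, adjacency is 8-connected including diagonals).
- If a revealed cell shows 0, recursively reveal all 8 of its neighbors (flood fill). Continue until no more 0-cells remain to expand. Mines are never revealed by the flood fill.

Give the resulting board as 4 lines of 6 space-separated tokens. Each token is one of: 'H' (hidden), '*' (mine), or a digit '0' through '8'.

H H H H H H
H H H H H H
H H H H H *
H H H H H H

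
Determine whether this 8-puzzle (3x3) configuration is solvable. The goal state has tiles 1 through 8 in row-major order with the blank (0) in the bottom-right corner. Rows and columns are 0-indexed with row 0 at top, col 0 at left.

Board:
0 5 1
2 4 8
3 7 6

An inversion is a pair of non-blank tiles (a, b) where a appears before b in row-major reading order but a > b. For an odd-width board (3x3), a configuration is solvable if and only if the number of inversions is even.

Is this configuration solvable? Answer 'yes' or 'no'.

Inversions (pairs i<j in row-major order where tile[i] > tile[j] > 0): 9
9 is odd, so the puzzle is not solvable.

Answer: no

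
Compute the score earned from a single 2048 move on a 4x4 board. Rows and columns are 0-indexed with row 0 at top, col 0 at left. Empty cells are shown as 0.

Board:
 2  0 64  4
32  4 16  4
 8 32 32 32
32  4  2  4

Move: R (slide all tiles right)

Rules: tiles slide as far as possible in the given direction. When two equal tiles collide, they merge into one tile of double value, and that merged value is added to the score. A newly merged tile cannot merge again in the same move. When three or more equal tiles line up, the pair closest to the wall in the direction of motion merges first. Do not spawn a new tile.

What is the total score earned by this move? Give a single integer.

Slide right:
row 0: [2, 0, 64, 4] -> [0, 2, 64, 4]  score +0 (running 0)
row 1: [32, 4, 16, 4] -> [32, 4, 16, 4]  score +0 (running 0)
row 2: [8, 32, 32, 32] -> [0, 8, 32, 64]  score +64 (running 64)
row 3: [32, 4, 2, 4] -> [32, 4, 2, 4]  score +0 (running 64)
Board after move:
 0  2 64  4
32  4 16  4
 0  8 32 64
32  4  2  4

Answer: 64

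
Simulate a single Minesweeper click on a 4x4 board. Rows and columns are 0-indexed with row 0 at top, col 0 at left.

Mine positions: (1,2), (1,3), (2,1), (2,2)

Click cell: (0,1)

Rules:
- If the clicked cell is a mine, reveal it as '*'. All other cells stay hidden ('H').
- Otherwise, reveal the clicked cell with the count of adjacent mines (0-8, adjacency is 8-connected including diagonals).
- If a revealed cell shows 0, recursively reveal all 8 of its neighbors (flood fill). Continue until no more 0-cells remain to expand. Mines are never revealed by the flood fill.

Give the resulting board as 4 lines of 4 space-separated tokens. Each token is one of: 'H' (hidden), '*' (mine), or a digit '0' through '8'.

H 1 H H
H H H H
H H H H
H H H H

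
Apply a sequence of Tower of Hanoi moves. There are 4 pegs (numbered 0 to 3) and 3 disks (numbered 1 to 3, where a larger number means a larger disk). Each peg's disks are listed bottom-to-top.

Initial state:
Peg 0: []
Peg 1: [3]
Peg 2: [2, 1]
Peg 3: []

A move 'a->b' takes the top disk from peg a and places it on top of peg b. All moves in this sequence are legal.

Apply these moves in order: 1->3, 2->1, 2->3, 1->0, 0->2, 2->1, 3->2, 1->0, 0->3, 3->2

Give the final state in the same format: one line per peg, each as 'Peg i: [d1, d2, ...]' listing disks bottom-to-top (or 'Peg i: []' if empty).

Answer: Peg 0: []
Peg 1: []
Peg 2: [2, 1]
Peg 3: [3]

Derivation:
After move 1 (1->3):
Peg 0: []
Peg 1: []
Peg 2: [2, 1]
Peg 3: [3]

After move 2 (2->1):
Peg 0: []
Peg 1: [1]
Peg 2: [2]
Peg 3: [3]

After move 3 (2->3):
Peg 0: []
Peg 1: [1]
Peg 2: []
Peg 3: [3, 2]

After move 4 (1->0):
Peg 0: [1]
Peg 1: []
Peg 2: []
Peg 3: [3, 2]

After move 5 (0->2):
Peg 0: []
Peg 1: []
Peg 2: [1]
Peg 3: [3, 2]

After move 6 (2->1):
Peg 0: []
Peg 1: [1]
Peg 2: []
Peg 3: [3, 2]

After move 7 (3->2):
Peg 0: []
Peg 1: [1]
Peg 2: [2]
Peg 3: [3]

After move 8 (1->0):
Peg 0: [1]
Peg 1: []
Peg 2: [2]
Peg 3: [3]

After move 9 (0->3):
Peg 0: []
Peg 1: []
Peg 2: [2]
Peg 3: [3, 1]

After move 10 (3->2):
Peg 0: []
Peg 1: []
Peg 2: [2, 1]
Peg 3: [3]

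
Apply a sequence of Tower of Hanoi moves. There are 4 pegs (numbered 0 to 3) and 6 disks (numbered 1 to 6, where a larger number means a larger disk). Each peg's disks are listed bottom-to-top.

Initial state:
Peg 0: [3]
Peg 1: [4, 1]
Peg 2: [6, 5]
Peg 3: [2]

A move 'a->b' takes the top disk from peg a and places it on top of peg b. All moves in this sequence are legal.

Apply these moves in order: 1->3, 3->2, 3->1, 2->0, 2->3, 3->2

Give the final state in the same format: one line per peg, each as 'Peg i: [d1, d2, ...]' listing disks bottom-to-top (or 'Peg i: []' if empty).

Answer: Peg 0: [3, 1]
Peg 1: [4, 2]
Peg 2: [6, 5]
Peg 3: []

Derivation:
After move 1 (1->3):
Peg 0: [3]
Peg 1: [4]
Peg 2: [6, 5]
Peg 3: [2, 1]

After move 2 (3->2):
Peg 0: [3]
Peg 1: [4]
Peg 2: [6, 5, 1]
Peg 3: [2]

After move 3 (3->1):
Peg 0: [3]
Peg 1: [4, 2]
Peg 2: [6, 5, 1]
Peg 3: []

After move 4 (2->0):
Peg 0: [3, 1]
Peg 1: [4, 2]
Peg 2: [6, 5]
Peg 3: []

After move 5 (2->3):
Peg 0: [3, 1]
Peg 1: [4, 2]
Peg 2: [6]
Peg 3: [5]

After move 6 (3->2):
Peg 0: [3, 1]
Peg 1: [4, 2]
Peg 2: [6, 5]
Peg 3: []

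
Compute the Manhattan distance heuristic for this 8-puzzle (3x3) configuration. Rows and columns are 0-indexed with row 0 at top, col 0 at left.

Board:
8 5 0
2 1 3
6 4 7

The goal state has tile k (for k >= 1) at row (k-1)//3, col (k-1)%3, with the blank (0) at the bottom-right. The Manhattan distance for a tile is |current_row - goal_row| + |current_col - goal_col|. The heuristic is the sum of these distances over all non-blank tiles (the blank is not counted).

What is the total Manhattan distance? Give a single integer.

Tile 8: (0,0)->(2,1) = 3
Tile 5: (0,1)->(1,1) = 1
Tile 2: (1,0)->(0,1) = 2
Tile 1: (1,1)->(0,0) = 2
Tile 3: (1,2)->(0,2) = 1
Tile 6: (2,0)->(1,2) = 3
Tile 4: (2,1)->(1,0) = 2
Tile 7: (2,2)->(2,0) = 2
Sum: 3 + 1 + 2 + 2 + 1 + 3 + 2 + 2 = 16

Answer: 16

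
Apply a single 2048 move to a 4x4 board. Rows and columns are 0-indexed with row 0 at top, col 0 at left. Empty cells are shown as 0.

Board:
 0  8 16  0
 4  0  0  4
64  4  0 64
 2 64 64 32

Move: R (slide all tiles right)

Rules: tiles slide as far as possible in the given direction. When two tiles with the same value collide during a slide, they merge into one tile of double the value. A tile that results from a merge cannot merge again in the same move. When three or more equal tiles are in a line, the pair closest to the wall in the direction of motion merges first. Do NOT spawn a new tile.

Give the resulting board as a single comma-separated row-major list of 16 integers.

Answer: 0, 0, 8, 16, 0, 0, 0, 8, 0, 64, 4, 64, 0, 2, 128, 32

Derivation:
Slide right:
row 0: [0, 8, 16, 0] -> [0, 0, 8, 16]
row 1: [4, 0, 0, 4] -> [0, 0, 0, 8]
row 2: [64, 4, 0, 64] -> [0, 64, 4, 64]
row 3: [2, 64, 64, 32] -> [0, 2, 128, 32]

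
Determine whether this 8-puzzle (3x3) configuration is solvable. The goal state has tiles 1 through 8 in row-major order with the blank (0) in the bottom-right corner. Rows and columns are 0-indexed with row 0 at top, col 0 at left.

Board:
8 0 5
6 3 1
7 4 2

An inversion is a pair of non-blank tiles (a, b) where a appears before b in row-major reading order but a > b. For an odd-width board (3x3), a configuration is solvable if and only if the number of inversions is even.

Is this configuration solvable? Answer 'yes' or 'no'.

Answer: yes

Derivation:
Inversions (pairs i<j in row-major order where tile[i] > tile[j] > 0): 20
20 is even, so the puzzle is solvable.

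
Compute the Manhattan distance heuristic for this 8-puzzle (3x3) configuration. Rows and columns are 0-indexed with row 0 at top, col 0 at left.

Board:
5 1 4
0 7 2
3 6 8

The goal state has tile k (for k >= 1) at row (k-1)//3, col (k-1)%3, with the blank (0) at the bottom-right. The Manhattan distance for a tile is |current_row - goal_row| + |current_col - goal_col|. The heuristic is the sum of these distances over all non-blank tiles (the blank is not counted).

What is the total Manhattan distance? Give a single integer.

Tile 5: (0,0)->(1,1) = 2
Tile 1: (0,1)->(0,0) = 1
Tile 4: (0,2)->(1,0) = 3
Tile 7: (1,1)->(2,0) = 2
Tile 2: (1,2)->(0,1) = 2
Tile 3: (2,0)->(0,2) = 4
Tile 6: (2,1)->(1,2) = 2
Tile 8: (2,2)->(2,1) = 1
Sum: 2 + 1 + 3 + 2 + 2 + 4 + 2 + 1 = 17

Answer: 17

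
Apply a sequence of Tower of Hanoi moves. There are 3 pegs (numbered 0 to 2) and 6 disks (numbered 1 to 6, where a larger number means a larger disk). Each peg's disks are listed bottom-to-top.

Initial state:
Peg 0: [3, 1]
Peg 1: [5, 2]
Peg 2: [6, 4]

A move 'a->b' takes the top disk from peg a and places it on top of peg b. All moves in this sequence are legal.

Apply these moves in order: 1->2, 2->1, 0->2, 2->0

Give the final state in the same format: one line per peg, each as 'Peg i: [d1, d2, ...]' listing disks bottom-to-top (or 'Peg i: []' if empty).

After move 1 (1->2):
Peg 0: [3, 1]
Peg 1: [5]
Peg 2: [6, 4, 2]

After move 2 (2->1):
Peg 0: [3, 1]
Peg 1: [5, 2]
Peg 2: [6, 4]

After move 3 (0->2):
Peg 0: [3]
Peg 1: [5, 2]
Peg 2: [6, 4, 1]

After move 4 (2->0):
Peg 0: [3, 1]
Peg 1: [5, 2]
Peg 2: [6, 4]

Answer: Peg 0: [3, 1]
Peg 1: [5, 2]
Peg 2: [6, 4]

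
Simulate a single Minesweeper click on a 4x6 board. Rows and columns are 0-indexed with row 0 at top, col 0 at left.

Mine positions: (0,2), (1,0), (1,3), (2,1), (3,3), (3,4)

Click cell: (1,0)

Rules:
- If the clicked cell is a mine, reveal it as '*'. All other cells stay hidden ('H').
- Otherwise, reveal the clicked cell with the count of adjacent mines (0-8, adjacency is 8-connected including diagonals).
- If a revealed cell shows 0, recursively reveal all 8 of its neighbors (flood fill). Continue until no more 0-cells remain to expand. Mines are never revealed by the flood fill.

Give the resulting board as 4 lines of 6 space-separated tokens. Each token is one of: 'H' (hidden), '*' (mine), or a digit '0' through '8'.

H H H H H H
* H H H H H
H H H H H H
H H H H H H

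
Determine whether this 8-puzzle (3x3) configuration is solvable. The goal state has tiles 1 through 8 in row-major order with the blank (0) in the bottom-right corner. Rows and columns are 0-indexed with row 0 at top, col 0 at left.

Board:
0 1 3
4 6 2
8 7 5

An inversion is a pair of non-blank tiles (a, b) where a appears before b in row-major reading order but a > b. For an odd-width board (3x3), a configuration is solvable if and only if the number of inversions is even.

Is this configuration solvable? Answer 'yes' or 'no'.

Inversions (pairs i<j in row-major order where tile[i] > tile[j] > 0): 7
7 is odd, so the puzzle is not solvable.

Answer: no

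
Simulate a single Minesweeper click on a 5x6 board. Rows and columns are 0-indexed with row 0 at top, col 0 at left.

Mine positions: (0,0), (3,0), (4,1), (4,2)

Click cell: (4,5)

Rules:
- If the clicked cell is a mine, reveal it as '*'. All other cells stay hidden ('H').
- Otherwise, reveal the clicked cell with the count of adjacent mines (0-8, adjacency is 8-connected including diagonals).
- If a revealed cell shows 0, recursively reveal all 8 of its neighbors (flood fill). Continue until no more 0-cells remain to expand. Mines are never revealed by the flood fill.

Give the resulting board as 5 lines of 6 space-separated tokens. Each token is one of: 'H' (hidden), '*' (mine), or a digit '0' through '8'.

H 1 0 0 0 0
H 1 0 0 0 0
H 1 0 0 0 0
H 3 2 1 0 0
H H H 1 0 0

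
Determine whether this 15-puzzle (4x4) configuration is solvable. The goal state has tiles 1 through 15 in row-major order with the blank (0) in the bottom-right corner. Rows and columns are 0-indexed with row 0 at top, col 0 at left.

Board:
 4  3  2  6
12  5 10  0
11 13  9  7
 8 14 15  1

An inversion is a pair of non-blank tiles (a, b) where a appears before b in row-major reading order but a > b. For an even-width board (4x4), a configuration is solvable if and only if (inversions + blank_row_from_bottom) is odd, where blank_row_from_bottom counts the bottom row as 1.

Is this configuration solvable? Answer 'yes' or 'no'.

Inversions: 35
Blank is in row 1 (0-indexed from top), which is row 3 counting from the bottom (bottom = 1).
35 + 3 = 38, which is even, so the puzzle is not solvable.

Answer: no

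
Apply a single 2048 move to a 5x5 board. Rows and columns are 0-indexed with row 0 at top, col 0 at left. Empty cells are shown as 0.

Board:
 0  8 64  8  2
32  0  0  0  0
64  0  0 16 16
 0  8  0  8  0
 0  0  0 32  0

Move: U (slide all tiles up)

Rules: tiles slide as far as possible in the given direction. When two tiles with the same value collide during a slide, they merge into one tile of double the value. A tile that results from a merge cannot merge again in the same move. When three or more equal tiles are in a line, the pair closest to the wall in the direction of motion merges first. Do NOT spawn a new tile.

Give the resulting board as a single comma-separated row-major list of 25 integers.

Slide up:
col 0: [0, 32, 64, 0, 0] -> [32, 64, 0, 0, 0]
col 1: [8, 0, 0, 8, 0] -> [16, 0, 0, 0, 0]
col 2: [64, 0, 0, 0, 0] -> [64, 0, 0, 0, 0]
col 3: [8, 0, 16, 8, 32] -> [8, 16, 8, 32, 0]
col 4: [2, 0, 16, 0, 0] -> [2, 16, 0, 0, 0]

Answer: 32, 16, 64, 8, 2, 64, 0, 0, 16, 16, 0, 0, 0, 8, 0, 0, 0, 0, 32, 0, 0, 0, 0, 0, 0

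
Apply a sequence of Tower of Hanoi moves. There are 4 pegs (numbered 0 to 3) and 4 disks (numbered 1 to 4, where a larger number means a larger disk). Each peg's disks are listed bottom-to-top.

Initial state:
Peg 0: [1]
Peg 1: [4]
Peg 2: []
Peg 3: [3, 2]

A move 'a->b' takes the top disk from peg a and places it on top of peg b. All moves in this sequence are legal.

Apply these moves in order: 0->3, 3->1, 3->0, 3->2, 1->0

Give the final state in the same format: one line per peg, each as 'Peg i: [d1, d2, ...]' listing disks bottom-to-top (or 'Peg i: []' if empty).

Answer: Peg 0: [2, 1]
Peg 1: [4]
Peg 2: [3]
Peg 3: []

Derivation:
After move 1 (0->3):
Peg 0: []
Peg 1: [4]
Peg 2: []
Peg 3: [3, 2, 1]

After move 2 (3->1):
Peg 0: []
Peg 1: [4, 1]
Peg 2: []
Peg 3: [3, 2]

After move 3 (3->0):
Peg 0: [2]
Peg 1: [4, 1]
Peg 2: []
Peg 3: [3]

After move 4 (3->2):
Peg 0: [2]
Peg 1: [4, 1]
Peg 2: [3]
Peg 3: []

After move 5 (1->0):
Peg 0: [2, 1]
Peg 1: [4]
Peg 2: [3]
Peg 3: []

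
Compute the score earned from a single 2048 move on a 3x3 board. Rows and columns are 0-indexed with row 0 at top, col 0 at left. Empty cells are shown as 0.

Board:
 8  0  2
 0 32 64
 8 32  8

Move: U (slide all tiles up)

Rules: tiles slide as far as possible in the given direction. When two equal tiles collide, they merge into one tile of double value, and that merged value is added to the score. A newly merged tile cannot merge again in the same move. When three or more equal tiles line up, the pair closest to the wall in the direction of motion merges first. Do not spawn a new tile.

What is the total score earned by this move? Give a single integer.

Answer: 80

Derivation:
Slide up:
col 0: [8, 0, 8] -> [16, 0, 0]  score +16 (running 16)
col 1: [0, 32, 32] -> [64, 0, 0]  score +64 (running 80)
col 2: [2, 64, 8] -> [2, 64, 8]  score +0 (running 80)
Board after move:
16 64  2
 0  0 64
 0  0  8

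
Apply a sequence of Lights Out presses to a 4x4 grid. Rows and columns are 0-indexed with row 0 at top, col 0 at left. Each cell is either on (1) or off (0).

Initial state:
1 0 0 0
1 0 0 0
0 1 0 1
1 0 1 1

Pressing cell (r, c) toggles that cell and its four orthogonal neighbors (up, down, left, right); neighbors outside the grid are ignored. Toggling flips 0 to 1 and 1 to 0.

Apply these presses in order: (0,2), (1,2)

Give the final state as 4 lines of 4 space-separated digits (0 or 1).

Answer: 1 1 0 1
1 1 0 1
0 1 1 1
1 0 1 1

Derivation:
After press 1 at (0,2):
1 1 1 1
1 0 1 0
0 1 0 1
1 0 1 1

After press 2 at (1,2):
1 1 0 1
1 1 0 1
0 1 1 1
1 0 1 1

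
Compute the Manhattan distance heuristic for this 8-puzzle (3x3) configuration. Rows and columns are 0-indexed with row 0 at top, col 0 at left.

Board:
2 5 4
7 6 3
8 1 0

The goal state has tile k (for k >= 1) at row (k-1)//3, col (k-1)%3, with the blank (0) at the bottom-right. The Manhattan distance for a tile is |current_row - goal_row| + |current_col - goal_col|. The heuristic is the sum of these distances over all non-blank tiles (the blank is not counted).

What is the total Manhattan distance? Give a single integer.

Tile 2: at (0,0), goal (0,1), distance |0-0|+|0-1| = 1
Tile 5: at (0,1), goal (1,1), distance |0-1|+|1-1| = 1
Tile 4: at (0,2), goal (1,0), distance |0-1|+|2-0| = 3
Tile 7: at (1,0), goal (2,0), distance |1-2|+|0-0| = 1
Tile 6: at (1,1), goal (1,2), distance |1-1|+|1-2| = 1
Tile 3: at (1,2), goal (0,2), distance |1-0|+|2-2| = 1
Tile 8: at (2,0), goal (2,1), distance |2-2|+|0-1| = 1
Tile 1: at (2,1), goal (0,0), distance |2-0|+|1-0| = 3
Sum: 1 + 1 + 3 + 1 + 1 + 1 + 1 + 3 = 12

Answer: 12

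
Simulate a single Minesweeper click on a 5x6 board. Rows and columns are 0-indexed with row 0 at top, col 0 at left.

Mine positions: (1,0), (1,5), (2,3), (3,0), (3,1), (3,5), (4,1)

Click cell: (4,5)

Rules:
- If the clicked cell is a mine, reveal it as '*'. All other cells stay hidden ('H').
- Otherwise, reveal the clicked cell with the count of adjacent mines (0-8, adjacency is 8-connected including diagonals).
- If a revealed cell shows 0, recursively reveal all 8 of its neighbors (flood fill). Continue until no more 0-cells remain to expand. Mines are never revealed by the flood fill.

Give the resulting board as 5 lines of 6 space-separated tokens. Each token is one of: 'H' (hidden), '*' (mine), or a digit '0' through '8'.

H H H H H H
H H H H H H
H H H H H H
H H H H H H
H H H H H 1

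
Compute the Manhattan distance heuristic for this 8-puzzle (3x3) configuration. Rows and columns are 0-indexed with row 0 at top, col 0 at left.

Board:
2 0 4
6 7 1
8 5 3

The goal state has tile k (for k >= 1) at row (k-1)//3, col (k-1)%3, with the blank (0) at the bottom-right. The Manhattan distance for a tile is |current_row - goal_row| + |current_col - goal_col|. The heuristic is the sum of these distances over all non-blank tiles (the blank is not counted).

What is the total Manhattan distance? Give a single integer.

Answer: 15

Derivation:
Tile 2: (0,0)->(0,1) = 1
Tile 4: (0,2)->(1,0) = 3
Tile 6: (1,0)->(1,2) = 2
Tile 7: (1,1)->(2,0) = 2
Tile 1: (1,2)->(0,0) = 3
Tile 8: (2,0)->(2,1) = 1
Tile 5: (2,1)->(1,1) = 1
Tile 3: (2,2)->(0,2) = 2
Sum: 1 + 3 + 2 + 2 + 3 + 1 + 1 + 2 = 15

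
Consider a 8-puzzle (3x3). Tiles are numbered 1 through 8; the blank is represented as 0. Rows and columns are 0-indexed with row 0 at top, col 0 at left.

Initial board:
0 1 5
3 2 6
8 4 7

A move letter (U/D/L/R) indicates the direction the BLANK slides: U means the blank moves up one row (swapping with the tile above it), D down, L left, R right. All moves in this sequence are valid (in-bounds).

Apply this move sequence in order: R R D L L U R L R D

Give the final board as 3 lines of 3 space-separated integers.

After move 1 (R):
1 0 5
3 2 6
8 4 7

After move 2 (R):
1 5 0
3 2 6
8 4 7

After move 3 (D):
1 5 6
3 2 0
8 4 7

After move 4 (L):
1 5 6
3 0 2
8 4 7

After move 5 (L):
1 5 6
0 3 2
8 4 7

After move 6 (U):
0 5 6
1 3 2
8 4 7

After move 7 (R):
5 0 6
1 3 2
8 4 7

After move 8 (L):
0 5 6
1 3 2
8 4 7

After move 9 (R):
5 0 6
1 3 2
8 4 7

After move 10 (D):
5 3 6
1 0 2
8 4 7

Answer: 5 3 6
1 0 2
8 4 7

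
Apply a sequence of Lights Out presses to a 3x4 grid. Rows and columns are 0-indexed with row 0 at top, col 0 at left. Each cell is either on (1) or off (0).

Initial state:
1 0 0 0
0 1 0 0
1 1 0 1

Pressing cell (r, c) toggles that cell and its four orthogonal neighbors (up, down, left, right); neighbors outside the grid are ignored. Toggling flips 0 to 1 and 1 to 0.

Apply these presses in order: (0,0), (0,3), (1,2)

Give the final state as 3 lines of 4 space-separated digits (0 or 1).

After press 1 at (0,0):
0 1 0 0
1 1 0 0
1 1 0 1

After press 2 at (0,3):
0 1 1 1
1 1 0 1
1 1 0 1

After press 3 at (1,2):
0 1 0 1
1 0 1 0
1 1 1 1

Answer: 0 1 0 1
1 0 1 0
1 1 1 1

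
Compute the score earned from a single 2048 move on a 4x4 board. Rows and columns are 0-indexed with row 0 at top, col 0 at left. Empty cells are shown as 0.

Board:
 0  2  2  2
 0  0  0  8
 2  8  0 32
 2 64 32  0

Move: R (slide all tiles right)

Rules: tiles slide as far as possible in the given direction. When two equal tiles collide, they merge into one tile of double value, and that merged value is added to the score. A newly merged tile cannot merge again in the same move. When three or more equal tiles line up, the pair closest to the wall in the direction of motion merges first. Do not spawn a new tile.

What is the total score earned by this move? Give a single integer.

Slide right:
row 0: [0, 2, 2, 2] -> [0, 0, 2, 4]  score +4 (running 4)
row 1: [0, 0, 0, 8] -> [0, 0, 0, 8]  score +0 (running 4)
row 2: [2, 8, 0, 32] -> [0, 2, 8, 32]  score +0 (running 4)
row 3: [2, 64, 32, 0] -> [0, 2, 64, 32]  score +0 (running 4)
Board after move:
 0  0  2  4
 0  0  0  8
 0  2  8 32
 0  2 64 32

Answer: 4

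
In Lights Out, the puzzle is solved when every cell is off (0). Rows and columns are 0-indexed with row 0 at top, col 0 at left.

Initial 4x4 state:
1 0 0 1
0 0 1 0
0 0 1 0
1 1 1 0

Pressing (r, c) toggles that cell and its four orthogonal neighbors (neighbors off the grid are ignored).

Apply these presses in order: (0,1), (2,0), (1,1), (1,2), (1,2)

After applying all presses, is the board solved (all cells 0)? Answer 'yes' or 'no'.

After press 1 at (0,1):
0 1 1 1
0 1 1 0
0 0 1 0
1 1 1 0

After press 2 at (2,0):
0 1 1 1
1 1 1 0
1 1 1 0
0 1 1 0

After press 3 at (1,1):
0 0 1 1
0 0 0 0
1 0 1 0
0 1 1 0

After press 4 at (1,2):
0 0 0 1
0 1 1 1
1 0 0 0
0 1 1 0

After press 5 at (1,2):
0 0 1 1
0 0 0 0
1 0 1 0
0 1 1 0

Lights still on: 6

Answer: no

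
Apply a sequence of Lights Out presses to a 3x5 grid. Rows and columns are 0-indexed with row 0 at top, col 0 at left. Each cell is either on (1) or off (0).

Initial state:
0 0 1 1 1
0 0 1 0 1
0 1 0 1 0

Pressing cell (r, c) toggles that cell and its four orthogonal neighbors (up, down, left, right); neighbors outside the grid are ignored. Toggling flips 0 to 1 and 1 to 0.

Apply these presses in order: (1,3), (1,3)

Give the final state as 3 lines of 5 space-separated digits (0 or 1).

Answer: 0 0 1 1 1
0 0 1 0 1
0 1 0 1 0

Derivation:
After press 1 at (1,3):
0 0 1 0 1
0 0 0 1 0
0 1 0 0 0

After press 2 at (1,3):
0 0 1 1 1
0 0 1 0 1
0 1 0 1 0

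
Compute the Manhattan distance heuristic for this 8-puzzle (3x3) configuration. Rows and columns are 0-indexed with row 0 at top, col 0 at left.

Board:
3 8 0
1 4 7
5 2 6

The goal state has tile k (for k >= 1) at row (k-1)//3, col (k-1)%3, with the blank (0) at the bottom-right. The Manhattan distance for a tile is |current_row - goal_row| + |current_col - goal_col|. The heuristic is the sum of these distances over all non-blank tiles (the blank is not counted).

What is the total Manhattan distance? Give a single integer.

Tile 3: (0,0)->(0,2) = 2
Tile 8: (0,1)->(2,1) = 2
Tile 1: (1,0)->(0,0) = 1
Tile 4: (1,1)->(1,0) = 1
Tile 7: (1,2)->(2,0) = 3
Tile 5: (2,0)->(1,1) = 2
Tile 2: (2,1)->(0,1) = 2
Tile 6: (2,2)->(1,2) = 1
Sum: 2 + 2 + 1 + 1 + 3 + 2 + 2 + 1 = 14

Answer: 14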